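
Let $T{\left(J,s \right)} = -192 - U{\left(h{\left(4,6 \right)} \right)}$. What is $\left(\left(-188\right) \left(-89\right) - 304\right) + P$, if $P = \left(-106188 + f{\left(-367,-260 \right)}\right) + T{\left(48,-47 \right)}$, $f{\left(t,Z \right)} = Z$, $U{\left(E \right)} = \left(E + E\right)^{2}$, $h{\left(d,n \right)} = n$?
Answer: $-90356$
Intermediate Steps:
$U{\left(E \right)} = 4 E^{2}$ ($U{\left(E \right)} = \left(2 E\right)^{2} = 4 E^{2}$)
$T{\left(J,s \right)} = -336$ ($T{\left(J,s \right)} = -192 - 4 \cdot 6^{2} = -192 - 4 \cdot 36 = -192 - 144 = -336$)
$P = -106784$ ($P = \left(-106188 - 260\right) - 336 = -106448 - 336 = -106784$)
$\left(\left(-188\right) \left(-89\right) - 304\right) + P = \left(\left(-188\right) \left(-89\right) - 304\right) - 106784 = \left(16732 - 304\right) - 106784 = 16428 - 106784 = -90356$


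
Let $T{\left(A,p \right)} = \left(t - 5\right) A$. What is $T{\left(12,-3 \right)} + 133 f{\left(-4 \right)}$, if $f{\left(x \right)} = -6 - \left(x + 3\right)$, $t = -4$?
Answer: $-773$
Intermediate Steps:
$T{\left(A,p \right)} = - 9 A$ ($T{\left(A,p \right)} = \left(-4 - 5\right) A = - 9 A$)
$f{\left(x \right)} = -9 - x$ ($f{\left(x \right)} = -6 - \left(3 + x\right) = -9 - x$)
$T{\left(12,-3 \right)} + 133 f{\left(-4 \right)} = \left(-9\right) 12 + 133 \left(-9 - -4\right) = -108 + 133 \left(-9 + 4\right) = -108 + 133 \left(-5\right) = -108 - 665 = -773$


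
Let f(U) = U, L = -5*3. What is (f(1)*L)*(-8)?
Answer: 120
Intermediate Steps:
L = -15
(f(1)*L)*(-8) = (1*(-15))*(-8) = -15*(-8) = 120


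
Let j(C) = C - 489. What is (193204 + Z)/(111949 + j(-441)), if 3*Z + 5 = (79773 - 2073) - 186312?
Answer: 470995/333057 ≈ 1.4142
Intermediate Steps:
j(C) = -489 + C
Z = -108617/3 (Z = -5/3 + ((79773 - 2073) - 186312)/3 = -5/3 + (77700 - 186312)/3 = -5/3 + (⅓)*(-108612) = -5/3 - 36204 = -108617/3 ≈ -36206.)
(193204 + Z)/(111949 + j(-441)) = (193204 - 108617/3)/(111949 + (-489 - 441)) = 470995/(3*(111949 - 930)) = (470995/3)/111019 = (470995/3)*(1/111019) = 470995/333057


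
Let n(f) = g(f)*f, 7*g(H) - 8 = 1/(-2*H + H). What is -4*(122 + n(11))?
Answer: -3764/7 ≈ -537.71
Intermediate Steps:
g(H) = 8/7 - 1/(7*H) (g(H) = 8/7 + 1/(7*(-2*H + H)) = 8/7 + 1/(7*((-H))) = 8/7 + (-1/H)/7 = 8/7 - 1/(7*H))
n(f) = -1/7 + 8*f/7 (n(f) = ((-1 + 8*f)/(7*f))*f = -1/7 + 8*f/7)
-4*(122 + n(11)) = -4*(122 + (-1/7 + (8/7)*11)) = -4*(122 + (-1/7 + 88/7)) = -4*(122 + 87/7) = -4*941/7 = -3764/7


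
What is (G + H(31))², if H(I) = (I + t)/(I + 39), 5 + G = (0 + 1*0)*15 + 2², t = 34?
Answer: 1/196 ≈ 0.0051020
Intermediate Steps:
G = -1 (G = -5 + ((0 + 1*0)*15 + 2²) = -5 + ((0 + 0)*15 + 4) = -5 + (0*15 + 4) = -5 + (0 + 4) = -5 + 4 = -1)
H(I) = (34 + I)/(39 + I) (H(I) = (I + 34)/(I + 39) = (34 + I)/(39 + I))
(G + H(31))² = (-1 + (34 + 31)/(39 + 31))² = (-1 + 65/70)² = (-1 + (1/70)*65)² = (-1 + 13/14)² = (-1/14)² = 1/196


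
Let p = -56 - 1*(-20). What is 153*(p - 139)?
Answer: -26775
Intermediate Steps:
p = -36 (p = -56 + 20 = -36)
153*(p - 139) = 153*(-36 - 139) = 153*(-175) = -26775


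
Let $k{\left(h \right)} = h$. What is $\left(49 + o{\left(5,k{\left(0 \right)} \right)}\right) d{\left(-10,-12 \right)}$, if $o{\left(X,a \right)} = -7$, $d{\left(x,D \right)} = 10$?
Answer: $420$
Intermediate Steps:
$\left(49 + o{\left(5,k{\left(0 \right)} \right)}\right) d{\left(-10,-12 \right)} = \left(49 - 7\right) 10 = 42 \cdot 10 = 420$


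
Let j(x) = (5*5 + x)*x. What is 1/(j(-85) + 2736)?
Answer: 1/7836 ≈ 0.00012762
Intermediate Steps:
j(x) = x*(25 + x) (j(x) = (25 + x)*x = x*(25 + x))
1/(j(-85) + 2736) = 1/(-85*(25 - 85) + 2736) = 1/(-85*(-60) + 2736) = 1/(5100 + 2736) = 1/7836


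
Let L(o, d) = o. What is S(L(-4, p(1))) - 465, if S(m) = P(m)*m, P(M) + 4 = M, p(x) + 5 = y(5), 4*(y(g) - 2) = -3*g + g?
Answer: -433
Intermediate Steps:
y(g) = 2 - g/2 (y(g) = 2 + (-3*g + g)/4 = 2 + (-2*g)/4 = 2 - g/2)
p(x) = -11/2 (p(x) = -5 + (2 - 1/2*5) = -5 + (2 - 5/2) = -5 - 1/2 = -11/2)
P(M) = -4 + M
S(m) = m*(-4 + m) (S(m) = (-4 + m)*m = m*(-4 + m))
S(L(-4, p(1))) - 465 = -4*(-4 - 4) - 465 = -4*(-8) - 465 = 32 - 465 = -433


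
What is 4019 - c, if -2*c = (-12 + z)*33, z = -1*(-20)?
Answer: 4151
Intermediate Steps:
z = 20
c = -132 (c = -(-12 + 20)*33/2 = -4*33 = -½*264 = -132)
4019 - c = 4019 - 1*(-132) = 4019 + 132 = 4151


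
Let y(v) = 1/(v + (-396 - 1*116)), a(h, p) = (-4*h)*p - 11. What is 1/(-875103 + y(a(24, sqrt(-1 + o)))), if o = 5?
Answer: -715/625698646 ≈ -1.1427e-6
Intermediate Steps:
a(h, p) = -11 - 4*h*p (a(h, p) = -4*h*p - 11 = -11 - 4*h*p)
y(v) = 1/(-512 + v) (y(v) = 1/(v + (-396 - 116)) = 1/(v - 512) = 1/(-512 + v))
1/(-875103 + y(a(24, sqrt(-1 + o)))) = 1/(-875103 + 1/(-512 + (-11 - 4*24*sqrt(-1 + 5)))) = 1/(-875103 + 1/(-512 + (-11 - 4*24*sqrt(4)))) = 1/(-875103 + 1/(-512 + (-11 - 4*24*2))) = 1/(-875103 + 1/(-512 + (-11 - 192))) = 1/(-875103 + 1/(-512 - 203)) = 1/(-875103 + 1/(-715)) = 1/(-875103 - 1/715) = 1/(-625698646/715) = -715/625698646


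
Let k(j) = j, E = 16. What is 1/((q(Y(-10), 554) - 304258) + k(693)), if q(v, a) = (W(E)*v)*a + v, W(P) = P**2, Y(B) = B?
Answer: -1/1721815 ≈ -5.8078e-7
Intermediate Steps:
q(v, a) = v + 256*a*v (q(v, a) = (16**2*v)*a + v = (256*v)*a + v = 256*a*v + v = v + 256*a*v)
1/((q(Y(-10), 554) - 304258) + k(693)) = 1/((-10*(1 + 256*554) - 304258) + 693) = 1/((-10*(1 + 141824) - 304258) + 693) = 1/((-10*141825 - 304258) + 693) = 1/((-1418250 - 304258) + 693) = 1/(-1722508 + 693) = 1/(-1721815) = -1/1721815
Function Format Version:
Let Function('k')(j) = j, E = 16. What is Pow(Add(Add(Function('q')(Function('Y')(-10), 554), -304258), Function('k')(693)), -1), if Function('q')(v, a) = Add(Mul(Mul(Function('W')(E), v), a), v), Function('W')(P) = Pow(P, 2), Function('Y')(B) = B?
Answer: Rational(-1, 1721815) ≈ -5.8078e-7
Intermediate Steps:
Function('q')(v, a) = Add(v, Mul(256, a, v)) (Function('q')(v, a) = Add(Mul(Mul(Pow(16, 2), v), a), v) = Add(Mul(Mul(256, v), a), v) = Add(Mul(256, a, v), v) = Add(v, Mul(256, a, v)))
Pow(Add(Add(Function('q')(Function('Y')(-10), 554), -304258), Function('k')(693)), -1) = Pow(Add(Add(Mul(-10, Add(1, Mul(256, 554))), -304258), 693), -1) = Pow(Add(Add(Mul(-10, Add(1, 141824)), -304258), 693), -1) = Pow(Add(Add(Mul(-10, 141825), -304258), 693), -1) = Pow(Add(Add(-1418250, -304258), 693), -1) = Pow(Add(-1722508, 693), -1) = Pow(-1721815, -1) = Rational(-1, 1721815)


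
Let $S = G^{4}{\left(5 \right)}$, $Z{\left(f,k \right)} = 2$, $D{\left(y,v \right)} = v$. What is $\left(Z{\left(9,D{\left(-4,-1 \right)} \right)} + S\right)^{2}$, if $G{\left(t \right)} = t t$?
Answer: $152589453129$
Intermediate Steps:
$G{\left(t \right)} = t^{2}$
$S = 390625$ ($S = \left(5^{2}\right)^{4} = 25^{4} = 390625$)
$\left(Z{\left(9,D{\left(-4,-1 \right)} \right)} + S\right)^{2} = \left(2 + 390625\right)^{2} = 390627^{2} = 152589453129$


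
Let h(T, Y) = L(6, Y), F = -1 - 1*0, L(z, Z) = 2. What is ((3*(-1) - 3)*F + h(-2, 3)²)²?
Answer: 100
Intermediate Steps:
F = -1 (F = -1 + 0 = -1)
h(T, Y) = 2
((3*(-1) - 3)*F + h(-2, 3)²)² = ((3*(-1) - 3)*(-1) + 2²)² = ((-3 - 3)*(-1) + 4)² = (-6*(-1) + 4)² = (6 + 4)² = 10² = 100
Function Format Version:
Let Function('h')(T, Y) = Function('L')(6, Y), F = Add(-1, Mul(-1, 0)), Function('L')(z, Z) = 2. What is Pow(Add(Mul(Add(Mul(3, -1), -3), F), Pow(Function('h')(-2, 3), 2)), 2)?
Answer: 100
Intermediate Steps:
F = -1 (F = Add(-1, 0) = -1)
Function('h')(T, Y) = 2
Pow(Add(Mul(Add(Mul(3, -1), -3), F), Pow(Function('h')(-2, 3), 2)), 2) = Pow(Add(Mul(Add(Mul(3, -1), -3), -1), Pow(2, 2)), 2) = Pow(Add(Mul(Add(-3, -3), -1), 4), 2) = Pow(Add(Mul(-6, -1), 4), 2) = Pow(Add(6, 4), 2) = Pow(10, 2) = 100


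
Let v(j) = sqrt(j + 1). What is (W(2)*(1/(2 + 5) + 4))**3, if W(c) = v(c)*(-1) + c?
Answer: 634114/343 - 365835*sqrt(3)/343 ≈ 1.3679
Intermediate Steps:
v(j) = sqrt(1 + j)
W(c) = c - sqrt(1 + c) (W(c) = sqrt(1 + c)*(-1) + c = -sqrt(1 + c) + c = c - sqrt(1 + c))
(W(2)*(1/(2 + 5) + 4))**3 = ((2 - sqrt(1 + 2))*(1/(2 + 5) + 4))**3 = ((2 - sqrt(3))*(1/7 + 4))**3 = ((2 - sqrt(3))*(29/7))**3 = (58/7 - 29*sqrt(3)/7)**3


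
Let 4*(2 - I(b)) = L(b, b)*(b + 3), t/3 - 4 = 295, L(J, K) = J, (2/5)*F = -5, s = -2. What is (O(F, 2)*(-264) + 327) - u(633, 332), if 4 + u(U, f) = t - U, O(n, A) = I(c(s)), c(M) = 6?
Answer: 3103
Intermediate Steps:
F = -25/2 (F = (5/2)*(-5) = -25/2 ≈ -12.500)
t = 897 (t = 12 + 3*295 = 12 + 885 = 897)
I(b) = 2 - b*(3 + b)/4 (I(b) = 2 - b*(b + 3)/4 = 2 - b*(3 + b)/4)
O(n, A) = -23/2 (O(n, A) = 2 - ¾*6 - ¼*6² = 2 - 9/2 - ¼*36 = 2 - 9/2 - 9 = -23/2)
u(U, f) = 893 - U (u(U, f) = -4 + (897 - U) = 893 - U)
(O(F, 2)*(-264) + 327) - u(633, 332) = (-23/2*(-264) + 327) - (893 - 1*633) = (3036 + 327) - (893 - 633) = 3363 - 1*260 = 3363 - 260 = 3103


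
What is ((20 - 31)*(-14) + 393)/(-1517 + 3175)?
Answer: 547/1658 ≈ 0.32992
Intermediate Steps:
((20 - 31)*(-14) + 393)/(-1517 + 3175) = (-11*(-14) + 393)/1658 = (154 + 393)*(1/1658) = 547*(1/1658) = 547/1658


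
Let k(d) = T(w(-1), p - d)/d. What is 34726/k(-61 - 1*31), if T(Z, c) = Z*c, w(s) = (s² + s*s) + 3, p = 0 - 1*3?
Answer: -3194792/445 ≈ -7179.3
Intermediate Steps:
p = -3 (p = 0 - 3 = -3)
w(s) = 3 + 2*s² (w(s) = (s² + s²) + 3 = 2*s² + 3 = 3 + 2*s²)
k(d) = (-15 - 5*d)/d (k(d) = ((3 + 2*(-1)²)*(-3 - d))/d = ((3 + 2*1)*(-3 - d))/d = ((3 + 2)*(-3 - d))/d = (5*(-3 - d))/d = (-15 - 5*d)/d)
34726/k(-61 - 1*31) = 34726/(-5 - 15/(-61 - 1*31)) = 34726/(-5 - 15/(-61 - 31)) = 34726/(-5 - 15/(-92)) = 34726/(-5 - 15*(-1/92)) = 34726/(-5 + 15/92) = 34726/(-445/92) = 34726*(-92/445) = -3194792/445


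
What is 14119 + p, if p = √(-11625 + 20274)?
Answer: 14212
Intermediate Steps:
p = 93 (p = √8649 = 93)
14119 + p = 14119 + 93 = 14212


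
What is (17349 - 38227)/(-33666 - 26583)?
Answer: 20878/60249 ≈ 0.34653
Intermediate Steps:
(17349 - 38227)/(-33666 - 26583) = -20878/(-60249) = -20878*(-1/60249) = 20878/60249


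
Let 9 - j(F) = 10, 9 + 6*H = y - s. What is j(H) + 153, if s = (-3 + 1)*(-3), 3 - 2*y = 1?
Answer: 152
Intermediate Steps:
y = 1 (y = 3/2 - ½*1 = 3/2 - ½ = 1)
s = 6 (s = -2*(-3) = 6)
H = -7/3 (H = -3/2 + (1 - 1*6)/6 = -3/2 + (1 - 6)/6 = -3/2 + (⅙)*(-5) = -3/2 - ⅚ = -7/3 ≈ -2.3333)
j(F) = -1 (j(F) = 9 - 1*10 = 9 - 10 = -1)
j(H) + 153 = -1 + 153 = 152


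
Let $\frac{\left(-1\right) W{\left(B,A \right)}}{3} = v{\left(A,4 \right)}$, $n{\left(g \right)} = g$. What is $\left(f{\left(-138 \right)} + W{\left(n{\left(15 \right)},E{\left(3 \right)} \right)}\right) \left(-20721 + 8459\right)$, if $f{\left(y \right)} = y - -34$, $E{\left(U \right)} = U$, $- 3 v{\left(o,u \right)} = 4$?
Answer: $1226200$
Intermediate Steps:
$v{\left(o,u \right)} = - \frac{4}{3}$ ($v{\left(o,u \right)} = \left(- \frac{1}{3}\right) 4 = - \frac{4}{3}$)
$W{\left(B,A \right)} = 4$ ($W{\left(B,A \right)} = \left(-3\right) \left(- \frac{4}{3}\right) = 4$)
$f{\left(y \right)} = 34 + y$ ($f{\left(y \right)} = y + 34 = 34 + y$)
$\left(f{\left(-138 \right)} + W{\left(n{\left(15 \right)},E{\left(3 \right)} \right)}\right) \left(-20721 + 8459\right) = \left(\left(34 - 138\right) + 4\right) \left(-20721 + 8459\right) = \left(-104 + 4\right) \left(-12262\right) = \left(-100\right) \left(-12262\right) = 1226200$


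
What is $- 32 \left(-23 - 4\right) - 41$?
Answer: $823$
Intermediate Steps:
$- 32 \left(-23 - 4\right) - 41 = \left(-32\right) \left(-27\right) - 41 = 864 - 41 = 823$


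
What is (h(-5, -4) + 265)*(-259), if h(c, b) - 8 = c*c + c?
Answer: -75887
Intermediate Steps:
h(c, b) = 8 + c + c² (h(c, b) = 8 + (c*c + c) = 8 + (c² + c) = 8 + (c + c²) = 8 + c + c²)
(h(-5, -4) + 265)*(-259) = ((8 - 5 + (-5)²) + 265)*(-259) = ((8 - 5 + 25) + 265)*(-259) = (28 + 265)*(-259) = 293*(-259) = -75887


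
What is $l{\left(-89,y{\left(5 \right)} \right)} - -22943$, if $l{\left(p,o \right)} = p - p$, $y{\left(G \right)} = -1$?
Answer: $22943$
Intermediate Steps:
$l{\left(p,o \right)} = 0$
$l{\left(-89,y{\left(5 \right)} \right)} - -22943 = 0 - -22943 = 0 + 22943 = 22943$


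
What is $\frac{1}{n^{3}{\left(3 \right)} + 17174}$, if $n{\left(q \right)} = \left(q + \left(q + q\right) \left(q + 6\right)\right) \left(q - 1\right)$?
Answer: $\frac{1}{1498718} \approx 6.6724 \cdot 10^{-7}$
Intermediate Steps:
$n{\left(q \right)} = \left(-1 + q\right) \left(q + 2 q \left(6 + q\right)\right)$ ($n{\left(q \right)} = \left(q + 2 q \left(6 + q\right)\right) \left(-1 + q\right) = \left(-1 + q\right) \left(q + 2 q \left(6 + q\right)\right)$)
$\frac{1}{n^{3}{\left(3 \right)} + 17174} = \frac{1}{\left(3 \left(-13 + 2 \cdot 3^{2} + 11 \cdot 3\right)\right)^{3} + 17174} = \frac{1}{\left(3 \left(-13 + 2 \cdot 9 + 33\right)\right)^{3} + 17174} = \frac{1}{\left(3 \left(-13 + 18 + 33\right)\right)^{3} + 17174} = \frac{1}{\left(3 \cdot 38\right)^{3} + 17174} = \frac{1}{114^{3} + 17174} = \frac{1}{1481544 + 17174} = \frac{1}{1498718}$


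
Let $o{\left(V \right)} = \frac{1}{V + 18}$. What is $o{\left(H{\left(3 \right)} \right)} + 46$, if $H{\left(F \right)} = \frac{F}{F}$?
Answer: $\frac{875}{19} \approx 46.053$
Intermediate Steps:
$H{\left(F \right)} = 1$
$o{\left(V \right)} = \frac{1}{18 + V}$
$o{\left(H{\left(3 \right)} \right)} + 46 = \frac{1}{18 + 1} + 46 = \frac{1}{19} + 46 = \frac{875}{19}$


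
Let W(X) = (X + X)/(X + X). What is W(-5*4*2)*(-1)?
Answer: -1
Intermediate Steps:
W(X) = 1 (W(X) = (2*X)/((2*X)) = (2*X)*(1/(2*X)) = 1)
W(-5*4*2)*(-1) = 1*(-1) = -1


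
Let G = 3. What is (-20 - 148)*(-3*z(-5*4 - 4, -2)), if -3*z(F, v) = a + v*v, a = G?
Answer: -1176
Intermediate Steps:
a = 3
z(F, v) = -1 - v²/3 (z(F, v) = -(3 + v*v)/3 = -(3 + v²)/3 = -1 - v²/3)
(-20 - 148)*(-3*z(-5*4 - 4, -2)) = (-20 - 148)*(-3*(-1 - ⅓*(-2)²)) = -(-504)*(-1 - ⅓*4) = -(-504)*(-1 - 4/3) = -(-504)*(-7)/3 = -168*7 = -1176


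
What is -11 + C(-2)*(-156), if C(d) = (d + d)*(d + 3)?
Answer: 613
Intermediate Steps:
C(d) = 2*d*(3 + d) (C(d) = (2*d)*(3 + d) = 2*d*(3 + d))
-11 + C(-2)*(-156) = -11 + (2*(-2)*(3 - 2))*(-156) = -11 + (2*(-2)*1)*(-156) = -11 - 4*(-156) = -11 + 624 = 613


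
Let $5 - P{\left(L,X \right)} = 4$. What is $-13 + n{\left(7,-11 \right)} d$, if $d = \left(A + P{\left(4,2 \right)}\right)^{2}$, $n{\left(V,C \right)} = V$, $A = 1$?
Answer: $15$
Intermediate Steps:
$P{\left(L,X \right)} = 1$ ($P{\left(L,X \right)} = 5 - 4 = 1$)
$d = 4$ ($d = \left(1 + 1\right)^{2} = 2^{2} = 4$)
$-13 + n{\left(7,-11 \right)} d = -13 + 7 \cdot 4 = -13 + 28 = 15$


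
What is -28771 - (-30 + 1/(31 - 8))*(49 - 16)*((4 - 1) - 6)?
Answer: -729944/23 ≈ -31737.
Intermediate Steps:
-28771 - (-30 + 1/(31 - 8))*(49 - 16)*((4 - 1) - 6) = -28771 - (-30 + 1/23)*33*(3 - 6) = -28771 - (-30 + 1/23)*33*(-3) = -28771 - (-689/23*33)*(-3) = -28771 - (-22737)*(-3)/23 = -28771 - 1*68211/23 = -28771 - 68211/23 = -729944/23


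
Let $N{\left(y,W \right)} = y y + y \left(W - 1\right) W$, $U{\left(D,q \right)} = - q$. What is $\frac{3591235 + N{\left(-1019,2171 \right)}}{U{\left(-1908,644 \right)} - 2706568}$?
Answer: $\frac{2397975367}{1353606} \approx 1771.5$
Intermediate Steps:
$N{\left(y,W \right)} = y^{2} + W y \left(-1 + W\right)$ ($N{\left(y,W \right)} = y^{2} + y \left(-1 + W\right) W = y^{2} + W y \left(-1 + W\right)$)
$\frac{3591235 + N{\left(-1019,2171 \right)}}{U{\left(-1908,644 \right)} - 2706568} = \frac{3591235 - 1019 \left(-1019 + 2171^{2} - 2171\right)}{\left(-1\right) 644 - 2706568} = \frac{3591235 - 1019 \left(-1019 + 4713241 - 2171\right)}{-644 - 2706568} = \frac{3591235 - 4799541969}{-2707212} = \left(3591235 - 4799541969\right) \left(- \frac{1}{2707212}\right) = \left(-4795950734\right) \left(- \frac{1}{2707212}\right) = \frac{2397975367}{1353606}$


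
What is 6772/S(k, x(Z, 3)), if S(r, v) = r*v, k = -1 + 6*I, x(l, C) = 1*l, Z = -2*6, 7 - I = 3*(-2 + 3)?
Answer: -1693/69 ≈ -24.536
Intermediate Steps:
I = 4 (I = 7 - 3*(-2 + 3) = 7 - 3 = 4)
Z = -12
x(l, C) = l
k = 23 (k = -1 + 6*4 = -1 + 24 = 23)
6772/S(k, x(Z, 3)) = 6772/((23*(-12))) = 6772/(-276) = 6772*(-1/276) = -1693/69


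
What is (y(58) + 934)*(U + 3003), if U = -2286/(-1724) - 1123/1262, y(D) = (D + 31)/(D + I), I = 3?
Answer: 46610056603059/16589621 ≈ 2.8096e+6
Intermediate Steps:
y(D) = (31 + D)/(3 + D) (y(D) = (D + 31)/(D + 3) = (31 + D)/(3 + D))
U = 118610/271961 (U = -2286*(-1/1724) - 1123*1/1262 = 1143/862 - 1123/1262 = 118610/271961 ≈ 0.43613)
(y(58) + 934)*(U + 3003) = ((31 + 58)/(3 + 58) + 934)*(118610/271961 + 3003) = (89/61 + 934)*(816817493/271961) = (57063/61)*(816817493/271961) = 46610056603059/16589621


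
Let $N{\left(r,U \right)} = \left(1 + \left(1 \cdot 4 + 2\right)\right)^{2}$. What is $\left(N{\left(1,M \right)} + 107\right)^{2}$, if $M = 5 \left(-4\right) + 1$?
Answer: $24336$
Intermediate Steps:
$M = -19$ ($M = -20 + 1 = -19$)
$N{\left(r,U \right)} = 49$ ($N{\left(r,U \right)} = \left(1 + \left(4 + 2\right)\right)^{2} = \left(1 + 6\right)^{2} = 7^{2} = 49$)
$\left(N{\left(1,M \right)} + 107\right)^{2} = \left(49 + 107\right)^{2} = 156^{2} = 24336$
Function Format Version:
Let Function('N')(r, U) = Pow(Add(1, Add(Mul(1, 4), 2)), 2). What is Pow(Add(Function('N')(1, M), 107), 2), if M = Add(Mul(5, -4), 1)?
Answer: 24336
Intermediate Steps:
M = -19 (M = Add(-20, 1) = -19)
Function('N')(r, U) = 49 (Function('N')(r, U) = Pow(Add(1, Add(4, 2)), 2) = Pow(Add(1, 6), 2) = Pow(7, 2) = 49)
Pow(Add(Function('N')(1, M), 107), 2) = Pow(Add(49, 107), 2) = Pow(156, 2) = 24336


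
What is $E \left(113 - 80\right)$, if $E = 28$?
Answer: $924$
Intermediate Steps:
$E \left(113 - 80\right) = 28 \left(113 - 80\right) = 28 \cdot 33 = 924$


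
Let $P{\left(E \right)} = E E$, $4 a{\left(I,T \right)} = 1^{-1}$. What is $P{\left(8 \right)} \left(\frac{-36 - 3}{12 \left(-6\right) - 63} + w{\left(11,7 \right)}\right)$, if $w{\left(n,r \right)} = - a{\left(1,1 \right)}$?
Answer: $\frac{112}{45} \approx 2.4889$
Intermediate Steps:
$a{\left(I,T \right)} = \frac{1}{4}$ ($a{\left(I,T \right)} = \frac{1}{4 \cdot 1} = \frac{1}{4} \cdot 1 = \frac{1}{4}$)
$P{\left(E \right)} = E^{2}$
$w{\left(n,r \right)} = - \frac{1}{4}$ ($w{\left(n,r \right)} = \left(-1\right) \frac{1}{4} = - \frac{1}{4}$)
$P{\left(8 \right)} \left(\frac{-36 - 3}{12 \left(-6\right) - 63} + w{\left(11,7 \right)}\right) = 8^{2} \left(\frac{-36 - 3}{12 \left(-6\right) - 63} - \frac{1}{4}\right) = 64 \left(- \frac{39}{-72 - 63} - \frac{1}{4}\right) = 64 \left(- \frac{39}{-135} - \frac{1}{4}\right) = 64 \left(\left(-39\right) \left(- \frac{1}{135}\right) - \frac{1}{4}\right) = 64 \left(\frac{13}{45} - \frac{1}{4}\right) = 64 \cdot \frac{7}{180} = \frac{112}{45}$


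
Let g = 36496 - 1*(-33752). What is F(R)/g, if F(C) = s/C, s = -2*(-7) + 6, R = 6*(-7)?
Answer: -5/737604 ≈ -6.7787e-6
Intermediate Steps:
R = -42
s = 20 (s = 14 + 6 = 20)
g = 70248 (g = 36496 + 33752 = 70248)
F(C) = 20/C
F(R)/g = (20/(-42))/70248 = (20*(-1/42))*(1/70248) = -10/21*1/70248 = -5/737604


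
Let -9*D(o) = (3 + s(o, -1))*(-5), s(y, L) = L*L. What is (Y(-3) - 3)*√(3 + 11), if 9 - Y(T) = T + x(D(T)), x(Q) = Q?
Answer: 61*√14/9 ≈ 25.360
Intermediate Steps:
s(y, L) = L²
D(o) = 20/9 (D(o) = -(3 + (-1)²)*(-5)/9 = -(3 + 1)*(-5)/9 = -4*(-5)/9 = -⅑*(-20) = 20/9)
Y(T) = 61/9 - T (Y(T) = 9 - (T + 20/9) = 9 - (20/9 + T) = 9 + (-20/9 - T) = 61/9 - T)
(Y(-3) - 3)*√(3 + 11) = ((61/9 - 1*(-3)) - 3)*√(3 + 11) = ((61/9 + 3) - 3)*√14 = (88/9 - 3)*√14 = 61*√14/9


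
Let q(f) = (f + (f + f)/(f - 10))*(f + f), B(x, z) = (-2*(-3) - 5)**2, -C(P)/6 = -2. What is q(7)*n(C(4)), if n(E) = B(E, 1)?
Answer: 98/3 ≈ 32.667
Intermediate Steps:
C(P) = 12 (C(P) = -6*(-2) = 12)
B(x, z) = 1 (B(x, z) = (6 - 5)**2 = 1**2 = 1)
n(E) = 1
q(f) = 2*f*(f + 2*f/(-10 + f)) (q(f) = (f + (2*f)/(-10 + f))*(2*f) = (f + 2*f/(-10 + f))*(2*f) = 2*f*(f + 2*f/(-10 + f)))
q(7)*n(C(4)) = (2*7**2*(-8 + 7)/(-10 + 7))*1 = (2*49*(-1)/(-3))*1 = (2*49*(-1/3)*(-1))*1 = (98/3)*1 = 98/3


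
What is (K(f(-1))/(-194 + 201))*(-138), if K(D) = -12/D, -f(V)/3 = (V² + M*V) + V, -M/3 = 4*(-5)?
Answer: 46/35 ≈ 1.3143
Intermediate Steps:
M = 60 (M = -12*(-5) = -3*(-20) = 60)
f(V) = -183*V - 3*V² (f(V) = -3*((V² + 60*V) + V) = -3*(V² + 61*V) = -183*V - 3*V²)
(K(f(-1))/(-194 + 201))*(-138) = ((-12*1/(3*(61 - 1)))/(-194 + 201))*(-138) = ((-12/((-3*(-1)*60)))/7)*(-138) = ((-12/180)/7)*(-138) = ((-12*1/180)/7)*(-138) = ((⅐)*(-1/15))*(-138) = -1/105*(-138) = 46/35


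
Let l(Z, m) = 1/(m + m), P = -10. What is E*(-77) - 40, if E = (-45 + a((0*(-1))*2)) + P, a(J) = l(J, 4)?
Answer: 33483/8 ≈ 4185.4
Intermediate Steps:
l(Z, m) = 1/(2*m)
a(J) = ⅛ (a(J) = (½)/4 = (½)*(¼) = ⅛)
E = -439/8 (E = (-45 + ⅛) - 10 = -359/8 - 10 = -439/8 ≈ -54.875)
E*(-77) - 40 = -439/8*(-77) - 40 = 33803/8 - 40 = 33483/8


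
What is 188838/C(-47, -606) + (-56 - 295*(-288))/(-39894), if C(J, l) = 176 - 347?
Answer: -419334542/378993 ≈ -1106.4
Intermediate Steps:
C(J, l) = -171
188838/C(-47, -606) + (-56 - 295*(-288))/(-39894) = 188838/(-171) + (-56 - 295*(-288))/(-39894) = 188838*(-1/171) + (-56 + 84960)*(-1/39894) = -20982/19 + 84904*(-1/39894) = -20982/19 - 42452/19947 = -419334542/378993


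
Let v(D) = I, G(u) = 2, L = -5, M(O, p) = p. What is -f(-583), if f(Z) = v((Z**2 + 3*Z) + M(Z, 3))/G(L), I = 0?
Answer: 0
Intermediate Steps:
v(D) = 0
f(Z) = 0 (f(Z) = 0/2 = 0*(1/2) = 0)
-f(-583) = -1*0 = 0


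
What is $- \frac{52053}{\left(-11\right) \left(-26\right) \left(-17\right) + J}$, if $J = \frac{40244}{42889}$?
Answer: $\frac{744167039}{69495358} \approx 10.708$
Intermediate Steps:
$J = \frac{40244}{42889}$ ($J = 40244 \cdot \frac{1}{42889} = \frac{40244}{42889} \approx 0.93833$)
$- \frac{52053}{\left(-11\right) \left(-26\right) \left(-17\right) + J} = - \frac{52053}{\left(-11\right) \left(-26\right) \left(-17\right) + \frac{40244}{42889}} = - \frac{52053}{286 \left(-17\right) + \frac{40244}{42889}} = - \frac{52053}{-4862 + \frac{40244}{42889}} = - \frac{52053}{- \frac{208486074}{42889}} = \left(-52053\right) \left(- \frac{42889}{208486074}\right) = \frac{744167039}{69495358}$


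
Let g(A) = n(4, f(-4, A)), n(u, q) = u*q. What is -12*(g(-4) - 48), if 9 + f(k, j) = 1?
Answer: 960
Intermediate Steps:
f(k, j) = -8 (f(k, j) = -9 + 1 = -8)
n(u, q) = q*u
g(A) = -32 (g(A) = -8*4 = -32)
-12*(g(-4) - 48) = -12*(-32 - 48) = -12*(-80) = 960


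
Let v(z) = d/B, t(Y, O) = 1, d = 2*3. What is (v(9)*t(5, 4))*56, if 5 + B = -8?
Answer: -336/13 ≈ -25.846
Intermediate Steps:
d = 6
B = -13 (B = -5 - 8 = -13)
v(z) = -6/13 (v(z) = 6/(-13) = 6*(-1/13) = -6/13)
(v(9)*t(5, 4))*56 = -6/13*1*56 = -6/13*56 = -336/13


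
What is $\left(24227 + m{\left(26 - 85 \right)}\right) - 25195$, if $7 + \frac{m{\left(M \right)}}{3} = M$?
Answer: $-1166$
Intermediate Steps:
$m{\left(M \right)} = -21 + 3 M$
$\left(24227 + m{\left(26 - 85 \right)}\right) - 25195 = \left(24227 + \left(-21 + 3 \left(26 - 85\right)\right)\right) - 25195 = \left(24227 + \left(-21 + 3 \left(-59\right)\right)\right) - 25195 = \left(24227 - 198\right) - 25195 = 24029 - 25195 = -1166$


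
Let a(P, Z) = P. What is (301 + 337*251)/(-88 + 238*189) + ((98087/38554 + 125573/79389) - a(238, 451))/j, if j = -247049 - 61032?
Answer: 1082140360821908965/572072764722702966 ≈ 1.8916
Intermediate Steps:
j = -308081
(301 + 337*251)/(-88 + 238*189) + ((98087/38554 + 125573/79389) - a(238, 451))/j = (301 + 337*251)/(-88 + 238*189) + ((98087/38554 + 125573/79389) - 1*238)/(-308081) = (301 + 84587)/(-88 + 44982) + ((98087*(1/38554) + 125573*(1/79389)) - 238)*(-1/308081) = 84888/44894 + ((2651/1042 + 125573/79389) - 238)*(-1/308081) = 84888*(1/44894) + (341307305/82723338 - 238)*(-1/308081) = 42444/22447 - 19346847139/82723338*(-1/308081) = 42444/22447 + 19346847139/25485488694378 = 1082140360821908965/572072764722702966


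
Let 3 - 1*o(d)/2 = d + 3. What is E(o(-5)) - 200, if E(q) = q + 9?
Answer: -181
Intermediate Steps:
o(d) = -2*d (o(d) = 6 - 2*(d + 3) = 6 - 2*(3 + d) = 6 + (-6 - 2*d) = -2*d)
E(q) = 9 + q
E(o(-5)) - 200 = (9 - 2*(-5)) - 200 = (9 + 10) - 200 = 19 - 200 = -181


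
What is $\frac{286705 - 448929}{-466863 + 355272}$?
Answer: $\frac{162224}{111591} \approx 1.4537$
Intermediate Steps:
$\frac{286705 - 448929}{-466863 + 355272} = - \frac{162224}{-111591} = \left(-162224\right) \left(- \frac{1}{111591}\right) = \frac{162224}{111591}$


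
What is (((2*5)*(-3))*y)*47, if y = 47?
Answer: -66270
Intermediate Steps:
(((2*5)*(-3))*y)*47 = (((2*5)*(-3))*47)*47 = ((10*(-3))*47)*47 = -30*47*47 = -1410*47 = -66270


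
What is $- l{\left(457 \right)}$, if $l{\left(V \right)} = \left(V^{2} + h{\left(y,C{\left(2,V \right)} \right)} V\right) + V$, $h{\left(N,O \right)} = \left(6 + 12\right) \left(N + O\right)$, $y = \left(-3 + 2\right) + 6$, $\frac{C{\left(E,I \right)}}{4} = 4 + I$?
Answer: $-15419180$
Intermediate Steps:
$C{\left(E,I \right)} = 16 + 4 I$ ($C{\left(E,I \right)} = 4 \left(4 + I\right) = 16 + 4 I$)
$y = 5$ ($y = -1 + 6 = 5$)
$h{\left(N,O \right)} = 18 N + 18 O$ ($h{\left(N,O \right)} = 18 \left(N + O\right) = 18 N + 18 O$)
$l{\left(V \right)} = V + V^{2} + V \left(378 + 72 V\right)$ ($l{\left(V \right)} = \left(V^{2} + \left(18 \cdot 5 + 18 \left(16 + 4 V\right)\right) V\right) + V = \left(V^{2} + \left(90 + \left(288 + 72 V\right)\right) V\right) + V = \left(V^{2} + \left(378 + 72 V\right) V\right) + V = \left(V^{2} + V \left(378 + 72 V\right)\right) + V = V + V^{2} + V \left(378 + 72 V\right)$)
$- l{\left(457 \right)} = - 457 \left(379 + 73 \cdot 457\right) = - 457 \left(379 + 33361\right) = - 457 \cdot 33740 = \left(-1\right) 15419180 = -15419180$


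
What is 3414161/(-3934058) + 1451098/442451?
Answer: 182526293351/75679473746 ≈ 2.4118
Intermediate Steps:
3414161/(-3934058) + 1451098/442451 = 3414161*(-1/3934058) + 1451098*(1/442451) = -3414161/3934058 + 1451098/442451 = 182526293351/75679473746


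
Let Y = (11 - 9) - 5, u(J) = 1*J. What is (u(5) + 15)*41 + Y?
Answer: 817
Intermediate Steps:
u(J) = J
Y = -3 (Y = 2 - 5 = -3)
(u(5) + 15)*41 + Y = (5 + 15)*41 - 3 = 20*41 - 3 = 820 - 3 = 817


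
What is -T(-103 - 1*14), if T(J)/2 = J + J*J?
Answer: -27144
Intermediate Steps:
T(J) = 2*J + 2*J**2 (T(J) = 2*(J + J*J) = 2*(J + J**2) = 2*J + 2*J**2)
-T(-103 - 1*14) = -2*(-103 - 1*14)*(1 + (-103 - 1*14)) = -2*(-103 - 14)*(1 + (-103 - 14)) = -2*(-117)*(1 - 117) = -2*(-117)*(-116) = -1*27144 = -27144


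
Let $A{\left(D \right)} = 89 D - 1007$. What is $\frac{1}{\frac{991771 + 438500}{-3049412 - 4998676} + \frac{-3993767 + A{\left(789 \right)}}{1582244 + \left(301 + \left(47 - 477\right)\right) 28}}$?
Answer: $- \frac{88228953164}{235020968569} \approx -0.37541$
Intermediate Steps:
$A{\left(D \right)} = -1007 + 89 D$
$\frac{1}{\frac{991771 + 438500}{-3049412 - 4998676} + \frac{-3993767 + A{\left(789 \right)}}{1582244 + \left(301 + \left(47 - 477\right)\right) 28}} = \frac{1}{\frac{991771 + 438500}{-3049412 - 4998676} + \frac{-3993767 + \left(-1007 + 89 \cdot 789\right)}{1582244 + \left(301 + \left(47 - 477\right)\right) 28}} = \frac{1}{\frac{1430271}{-8048088} + \frac{-3993767 + \left(-1007 + 70221\right)}{1582244 + \left(301 - 430\right) 28}} = \frac{1}{1430271 \left(- \frac{1}{8048088}\right) + \frac{-3993767 + 69214}{1582244 - 3612}} = \frac{1}{- \frac{158919}{894232} - \frac{3924553}{1582244 - 3612}} = \frac{1}{- \frac{158919}{894232} - \frac{3924553}{1578632}} = \frac{1}{- \frac{235020968569}{88228953164}} = - \frac{88228953164}{235020968569}$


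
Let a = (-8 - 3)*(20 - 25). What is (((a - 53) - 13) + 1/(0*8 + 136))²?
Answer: 2235025/18496 ≈ 120.84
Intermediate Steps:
a = 55 (a = -11*(-5) = 55)
(((a - 53) - 13) + 1/(0*8 + 136))² = (((55 - 53) - 13) + 1/(0*8 + 136))² = ((2 - 13) + 1/(0 + 136))² = (-11 + 1/136)² = (-1495/136)² = 2235025/18496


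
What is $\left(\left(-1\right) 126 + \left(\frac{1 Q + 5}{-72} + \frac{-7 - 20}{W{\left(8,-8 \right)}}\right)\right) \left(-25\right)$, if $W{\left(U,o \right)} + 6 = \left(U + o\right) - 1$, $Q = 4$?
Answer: $\frac{171175}{56} \approx 3056.7$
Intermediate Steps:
$W{\left(U,o \right)} = -7 + U + o$ ($W{\left(U,o \right)} = -6 - \left(1 - U - o\right) = -6 + \left(-1 + U + o\right) = -7 + U + o$)
$\left(\left(-1\right) 126 + \left(\frac{1 Q + 5}{-72} + \frac{-7 - 20}{W{\left(8,-8 \right)}}\right)\right) \left(-25\right) = \left(\left(-1\right) 126 + \left(\frac{1 \cdot 4 + 5}{-72} + \frac{-7 - 20}{-7 + 8 - 8}\right)\right) \left(-25\right) = \left(-126 + \left(\left(4 + 5\right) \left(- \frac{1}{72}\right) - \frac{27}{-7}\right)\right) \left(-25\right) = \left(-126 + \left(9 \left(- \frac{1}{72}\right) - - \frac{27}{7}\right)\right) \left(-25\right) = \left(-126 + \left(- \frac{1}{8} + \frac{27}{7}\right)\right) \left(-25\right) = \left(-126 + \frac{209}{56}\right) \left(-25\right) = \left(- \frac{6847}{56}\right) \left(-25\right) = \frac{171175}{56}$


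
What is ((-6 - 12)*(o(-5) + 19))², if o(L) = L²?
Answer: 627264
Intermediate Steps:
((-6 - 12)*(o(-5) + 19))² = ((-6 - 12)*((-5)² + 19))² = (-18*(25 + 19))² = (-18*44)² = (-792)² = 627264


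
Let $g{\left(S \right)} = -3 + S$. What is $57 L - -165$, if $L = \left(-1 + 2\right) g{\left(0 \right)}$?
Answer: $-6$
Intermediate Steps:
$L = -3$ ($L = \left(-1 + 2\right) \left(-3 + 0\right) = 1 \left(-3\right) = -3$)
$57 L - -165 = 57 \left(-3\right) - -165 = -171 + 165 = -6$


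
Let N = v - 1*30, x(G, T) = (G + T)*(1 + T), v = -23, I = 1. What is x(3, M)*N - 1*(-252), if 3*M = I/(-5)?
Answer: 24052/225 ≈ 106.90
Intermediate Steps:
M = -1/15 (M = (1/(-5))/3 = (1*(-1/5))/3 = (1/3)*(-1/5) = -1/15 ≈ -0.066667)
x(G, T) = (1 + T)*(G + T)
N = -53 (N = -23 - 1*30 = -23 - 30 = -53)
x(3, M)*N - 1*(-252) = (3 - 1/15 + (-1/15)**2 + 3*(-1/15))*(-53) - 1*(-252) = (3 - 1/15 + 1/225 - 1/5)*(-53) + 252 = (616/225)*(-53) + 252 = -32648/225 + 252 = 24052/225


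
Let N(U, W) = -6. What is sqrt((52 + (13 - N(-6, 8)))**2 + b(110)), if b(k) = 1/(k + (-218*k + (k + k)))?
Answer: sqrt(112781787954)/4730 ≈ 71.000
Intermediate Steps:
b(k) = -1/(215*k) (b(k) = 1/(k + (-218*k + 2*k)) = 1/(k - 216*k) = 1/(-215*k) = -1/(215*k))
sqrt((52 + (13 - N(-6, 8)))**2 + b(110)) = sqrt((52 + (13 - 1*(-6)))**2 - 1/215/110) = sqrt((52 + (13 + 6))**2 - 1/215*1/110) = sqrt((52 + 19)**2 - 1/23650) = sqrt(71**2 - 1/23650) = sqrt(5041 - 1/23650) = sqrt(119219649/23650) = sqrt(112781787954)/4730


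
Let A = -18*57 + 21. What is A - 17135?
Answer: -18140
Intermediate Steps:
A = -1005 (A = -1026 + 21 = -1005)
A - 17135 = -1005 - 17135 = -18140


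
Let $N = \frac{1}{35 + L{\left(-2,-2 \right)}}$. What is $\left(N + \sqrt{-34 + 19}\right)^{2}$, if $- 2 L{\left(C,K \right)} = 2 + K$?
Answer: $- \frac{18374}{1225} + \frac{2 i \sqrt{15}}{35} \approx -14.999 + 0.22131 i$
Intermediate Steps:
$L{\left(C,K \right)} = -1 - \frac{K}{2}$ ($L{\left(C,K \right)} = - \frac{2 + K}{2} = -1 - \frac{K}{2}$)
$N = \frac{1}{35}$ ($N = \frac{1}{35 - 0} = \frac{1}{35 + \left(-1 + 1\right)} = \frac{1}{35 + 0} = \frac{1}{35} \approx 0.028571$)
$\left(N + \sqrt{-34 + 19}\right)^{2} = \left(\frac{1}{35} + \sqrt{-34 + 19}\right)^{2} = \left(\frac{1}{35} + \sqrt{-15}\right)^{2} = \left(\frac{1}{35} + i \sqrt{15}\right)^{2}$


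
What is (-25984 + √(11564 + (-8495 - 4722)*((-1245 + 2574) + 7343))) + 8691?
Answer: -17293 + 2*I*√28651565 ≈ -17293.0 + 10705.0*I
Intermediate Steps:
(-25984 + √(11564 + (-8495 - 4722)*((-1245 + 2574) + 7343))) + 8691 = (-25984 + √(11564 - 13217*(1329 + 7343))) + 8691 = (-25984 + √(11564 - 13217*8672)) + 8691 = (-25984 + √(11564 - 114617824)) + 8691 = (-25984 + √(-114606260)) + 8691 = (-25984 + 2*I*√28651565) + 8691 = -17293 + 2*I*√28651565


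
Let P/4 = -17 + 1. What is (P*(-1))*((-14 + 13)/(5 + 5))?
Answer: -32/5 ≈ -6.4000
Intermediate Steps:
P = -64 (P = 4*(-17 + 1) = 4*(-16) = -64)
(P*(-1))*((-14 + 13)/(5 + 5)) = (-64*(-1))*((-14 + 13)/(5 + 5)) = 64*(-1/10) = 64*(-1*⅒) = 64*(-⅒) = -32/5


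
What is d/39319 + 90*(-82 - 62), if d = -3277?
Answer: -509577517/39319 ≈ -12960.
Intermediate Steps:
d/39319 + 90*(-82 - 62) = -3277/39319 + 90*(-82 - 62) = -3277*1/39319 + 90*(-144) = -3277/39319 - 12960 = -509577517/39319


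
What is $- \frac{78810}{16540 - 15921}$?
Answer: $- \frac{78810}{619} \approx -127.32$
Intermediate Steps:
$- \frac{78810}{16540 - 15921} = - \frac{78810}{619}$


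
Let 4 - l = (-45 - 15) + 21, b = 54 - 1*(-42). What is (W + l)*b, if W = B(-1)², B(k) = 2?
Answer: 4512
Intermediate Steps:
b = 96 (b = 54 + 42 = 96)
W = 4 (W = 2² = 4)
l = 43 (l = 4 - ((-45 - 15) + 21) = 4 - (-60 + 21) = 4 - 1*(-39) = 4 + 39 = 43)
(W + l)*b = (4 + 43)*96 = 47*96 = 4512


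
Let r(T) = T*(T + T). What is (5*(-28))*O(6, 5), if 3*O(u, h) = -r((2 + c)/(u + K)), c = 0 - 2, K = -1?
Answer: 0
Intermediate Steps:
c = -2
r(T) = 2*T² (r(T) = T*(2*T) = 2*T²)
O(u, h) = 0 (O(u, h) = (-2*((2 - 2)/(u - 1))²)/3 = (-2*(0/(-1 + u))²)/3 = (-2*0²)/3 = (-2*0)/3 = (-1*0)/3 = (⅓)*0 = 0)
(5*(-28))*O(6, 5) = (5*(-28))*0 = -140*0 = 0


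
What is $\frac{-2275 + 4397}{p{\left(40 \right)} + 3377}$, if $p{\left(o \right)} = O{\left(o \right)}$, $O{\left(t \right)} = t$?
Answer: $\frac{2122}{3417} \approx 0.62101$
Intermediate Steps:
$p{\left(o \right)} = o$
$\frac{-2275 + 4397}{p{\left(40 \right)} + 3377} = \frac{-2275 + 4397}{40 + 3377} = \frac{2122}{3417}$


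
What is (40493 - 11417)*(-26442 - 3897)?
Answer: -882136764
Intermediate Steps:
(40493 - 11417)*(-26442 - 3897) = 29076*(-30339) = -882136764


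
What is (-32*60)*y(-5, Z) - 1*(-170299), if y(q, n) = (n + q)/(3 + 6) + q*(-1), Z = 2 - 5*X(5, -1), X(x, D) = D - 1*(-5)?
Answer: 496817/3 ≈ 1.6561e+5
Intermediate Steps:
X(x, D) = 5 + D (X(x, D) = D + 5 = 5 + D)
Z = -18 (Z = 2 - 5*(5 - 1) = 2 - 5*4 = 2 - 20 = -18)
y(q, n) = -8*q/9 + n/9 (y(q, n) = (n + q)/9 - q = (n + q)*(⅑) - q = (n/9 + q/9) - q = -8*q/9 + n/9)
(-32*60)*y(-5, Z) - 1*(-170299) = (-32*60)*(-8/9*(-5) + (⅑)*(-18)) - 1*(-170299) = -1920*(40/9 - 2) + 170299 = -1920*22/9 + 170299 = -14080/3 + 170299 = 496817/3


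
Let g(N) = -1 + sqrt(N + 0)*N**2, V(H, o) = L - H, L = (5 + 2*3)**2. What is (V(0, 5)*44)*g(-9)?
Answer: -5324 + 1293732*I ≈ -5324.0 + 1.2937e+6*I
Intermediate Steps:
L = 121 (L = (5 + 6)**2 = 11**2 = 121)
V(H, o) = 121 - H
g(N) = -1 + N**(5/2) (g(N) = -1 + sqrt(N)*N**2 = -1 + N**(5/2))
(V(0, 5)*44)*g(-9) = ((121 - 1*0)*44)*(-1 + (-9)**(5/2)) = ((121 + 0)*44)*(-1 + 243*I) = (121*44)*(-1 + 243*I) = 5324*(-1 + 243*I) = -5324 + 1293732*I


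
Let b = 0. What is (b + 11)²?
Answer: 121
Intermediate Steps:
(b + 11)² = (0 + 11)² = 11² = 121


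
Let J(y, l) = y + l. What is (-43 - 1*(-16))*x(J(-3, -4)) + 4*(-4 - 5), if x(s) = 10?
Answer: -306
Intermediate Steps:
J(y, l) = l + y
(-43 - 1*(-16))*x(J(-3, -4)) + 4*(-4 - 5) = (-43 - 1*(-16))*10 + 4*(-4 - 5) = (-43 + 16)*10 + 4*(-9) = -27*10 - 36 = -270 - 36 = -306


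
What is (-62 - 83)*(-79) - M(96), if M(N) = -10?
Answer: 11465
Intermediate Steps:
(-62 - 83)*(-79) - M(96) = (-62 - 83)*(-79) - 1*(-10) = -145*(-79) + 10 = 11455 + 10 = 11465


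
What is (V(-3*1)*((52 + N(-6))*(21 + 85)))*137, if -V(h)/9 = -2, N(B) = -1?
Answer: 13331196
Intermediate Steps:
V(h) = 18 (V(h) = -9*(-2) = 18)
(V(-3*1)*((52 + N(-6))*(21 + 85)))*137 = (18*((52 - 1)*(21 + 85)))*137 = (18*(51*106))*137 = (18*5406)*137 = 97308*137 = 13331196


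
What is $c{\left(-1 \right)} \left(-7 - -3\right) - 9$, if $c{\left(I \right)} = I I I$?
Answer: $-5$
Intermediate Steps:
$c{\left(I \right)} = I^{3}$ ($c{\left(I \right)} = I^{2} I = I^{3}$)
$c{\left(-1 \right)} \left(-7 - -3\right) - 9 = \left(-1\right)^{3} \left(-7 - -3\right) - 9 = - (-7 + 3) - 9 = \left(-1\right) \left(-4\right) - 9 = 4 - 9 = -5$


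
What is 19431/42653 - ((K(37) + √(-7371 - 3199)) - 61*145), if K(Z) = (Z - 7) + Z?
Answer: 22025145/2509 - I*√10570 ≈ 8778.5 - 102.81*I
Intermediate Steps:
K(Z) = -7 + 2*Z (K(Z) = (-7 + Z) + Z = -7 + 2*Z)
19431/42653 - ((K(37) + √(-7371 - 3199)) - 61*145) = 19431/42653 - (((-7 + 2*37) + √(-7371 - 3199)) - 61*145) = 19431*(1/42653) - (((-7 + 74) + √(-10570)) - 8845) = 1143/2509 - ((67 + I*√10570) - 8845) = 1143/2509 - (-8778 + I*√10570) = 1143/2509 + (8778 - I*√10570) = 22025145/2509 - I*√10570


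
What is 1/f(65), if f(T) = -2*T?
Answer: -1/130 ≈ -0.0076923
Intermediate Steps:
1/f(65) = 1/(-2*65) = 1/(-130) = -1/130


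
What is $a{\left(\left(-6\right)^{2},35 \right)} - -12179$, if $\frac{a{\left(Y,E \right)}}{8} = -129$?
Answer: $11147$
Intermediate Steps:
$a{\left(Y,E \right)} = -1032$ ($a{\left(Y,E \right)} = 8 \left(-129\right) = -1032$)
$a{\left(\left(-6\right)^{2},35 \right)} - -12179 = -1032 - -12179 = -1032 + 12179 = 11147$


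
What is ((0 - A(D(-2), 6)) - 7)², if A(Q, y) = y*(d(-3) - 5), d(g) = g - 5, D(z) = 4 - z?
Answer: 5041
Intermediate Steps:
d(g) = -5 + g
A(Q, y) = -13*y (A(Q, y) = y*((-5 - 3) - 5) = y*(-8 - 5) = y*(-13) = -13*y)
((0 - A(D(-2), 6)) - 7)² = ((0 - (-13)*6) - 7)² = ((0 - 1*(-78)) - 7)² = ((0 + 78) - 7)² = (78 - 7)² = 71² = 5041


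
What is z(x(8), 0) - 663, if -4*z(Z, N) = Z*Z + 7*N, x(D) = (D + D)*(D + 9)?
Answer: -19159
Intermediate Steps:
x(D) = 2*D*(9 + D) (x(D) = (2*D)*(9 + D) = 2*D*(9 + D))
z(Z, N) = -7*N/4 - Z**2/4 (z(Z, N) = -(Z*Z + 7*N)/4 = -(Z**2 + 7*N)/4 = -7*N/4 - Z**2/4)
z(x(8), 0) - 663 = (-7/4*0 - 256*(9 + 8)**2/4) - 663 = (0 - (2*8*17)**2/4) - 663 = (0 - 1/4*272**2) - 663 = (0 - 1/4*73984) - 663 = (0 - 18496) - 663 = -18496 - 663 = -19159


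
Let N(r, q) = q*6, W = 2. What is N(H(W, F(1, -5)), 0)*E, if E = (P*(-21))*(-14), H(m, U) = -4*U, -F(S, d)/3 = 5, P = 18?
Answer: 0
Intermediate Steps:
F(S, d) = -15 (F(S, d) = -3*5 = -15)
N(r, q) = 6*q
E = 5292 (E = (18*(-21))*(-14) = -378*(-14) = 5292)
N(H(W, F(1, -5)), 0)*E = (6*0)*5292 = 0*5292 = 0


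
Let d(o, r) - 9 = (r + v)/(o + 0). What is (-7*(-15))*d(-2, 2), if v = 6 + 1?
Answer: 945/2 ≈ 472.50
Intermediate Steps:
v = 7
d(o, r) = 9 + (7 + r)/o (d(o, r) = 9 + (r + 7)/(o + 0) = 9 + (7 + r)/o)
(-7*(-15))*d(-2, 2) = (-7*(-15))*((7 + 2 + 9*(-2))/(-2)) = 105*(-(7 + 2 - 18)/2) = 105*(-½*(-9)) = 105*(9/2) = 945/2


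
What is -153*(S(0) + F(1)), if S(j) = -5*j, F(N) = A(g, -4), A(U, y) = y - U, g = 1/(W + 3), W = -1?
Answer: 1377/2 ≈ 688.50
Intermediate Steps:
g = ½ (g = 1/(-1 + 3) = 1/2 = ½ ≈ 0.50000)
F(N) = -9/2 (F(N) = -4 - 1*½ = -4 - ½ = -9/2)
-153*(S(0) + F(1)) = -153*(-5*0 - 9/2) = -153*(0 - 9/2) = -153*(-9/2) = 1377/2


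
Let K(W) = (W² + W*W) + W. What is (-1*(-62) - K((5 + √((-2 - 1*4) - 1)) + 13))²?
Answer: 310797 + 86140*I*√7 ≈ 3.108e+5 + 2.2791e+5*I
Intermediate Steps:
K(W) = W + 2*W² (K(W) = (W² + W²) + W = 2*W² + W = W + 2*W²)
(-1*(-62) - K((5 + √((-2 - 1*4) - 1)) + 13))² = (-1*(-62) - ((5 + √((-2 - 1*4) - 1)) + 13)*(1 + 2*((5 + √((-2 - 1*4) - 1)) + 13)))² = (62 - ((5 + √((-2 - 4) - 1)) + 13)*(1 + 2*((5 + √((-2 - 4) - 1)) + 13)))² = (62 - ((5 + √(-6 - 1)) + 13)*(1 + 2*((5 + √(-6 - 1)) + 13)))² = (62 - ((5 + √(-7)) + 13)*(1 + 2*((5 + √(-7)) + 13)))² = (62 - ((5 + I*√7) + 13)*(1 + 2*((5 + I*√7) + 13)))² = (62 - (18 + I*√7)*(1 + 2*(18 + I*√7)))² = (62 - (18 + I*√7)*(1 + (36 + 2*I*√7)))² = (62 - (18 + I*√7)*(37 + 2*I*√7))²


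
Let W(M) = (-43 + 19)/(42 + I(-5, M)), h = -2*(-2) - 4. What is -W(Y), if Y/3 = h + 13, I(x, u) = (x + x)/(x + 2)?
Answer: 9/17 ≈ 0.52941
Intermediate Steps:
h = 0 (h = 4 - 4 = 0)
I(x, u) = 2*x/(2 + x) (I(x, u) = (2*x)/(2 + x) = 2*x/(2 + x))
Y = 39 (Y = 3*(0 + 13) = 3*13 = 39)
W(M) = -9/17 (W(M) = (-43 + 19)/(42 + 2*(-5)/(2 - 5)) = -24/(42 + 2*(-5)/(-3)) = -24/(42 + 2*(-5)*(-1/3)) = -24/(42 + 10/3) = -24/136/3 = -24*3/136 = -9/17)
-W(Y) = -1*(-9/17) = 9/17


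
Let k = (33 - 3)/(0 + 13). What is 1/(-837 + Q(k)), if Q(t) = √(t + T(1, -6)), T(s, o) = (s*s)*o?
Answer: -3627/3035815 - 4*I*√39/9107445 ≈ -0.0011947 - 2.7428e-6*I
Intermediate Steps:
k = 30/13 ≈ 2.3077
T(s, o) = o*s² (T(s, o) = s²*o = o*s²)
Q(t) = √(-6 + t) (Q(t) = √(t - 6*1²) = √(t - 6*1) = √(t - 6) = √(-6 + t))
1/(-837 + Q(k)) = 1/(-837 + √(-6 + 30/13)) = 1/(-837 + √(-48/13)) = 1/(-837 + 4*I*√39/13)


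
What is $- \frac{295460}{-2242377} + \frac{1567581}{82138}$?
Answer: $\frac{3539376073517}{184184362026} \approx 19.216$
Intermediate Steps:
$- \frac{295460}{-2242377} + \frac{1567581}{82138} = \left(-295460\right) \left(- \frac{1}{2242377}\right) + 1567581 \cdot \frac{1}{82138} = \frac{295460}{2242377} + \frac{1567581}{82138} = \frac{3539376073517}{184184362026}$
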